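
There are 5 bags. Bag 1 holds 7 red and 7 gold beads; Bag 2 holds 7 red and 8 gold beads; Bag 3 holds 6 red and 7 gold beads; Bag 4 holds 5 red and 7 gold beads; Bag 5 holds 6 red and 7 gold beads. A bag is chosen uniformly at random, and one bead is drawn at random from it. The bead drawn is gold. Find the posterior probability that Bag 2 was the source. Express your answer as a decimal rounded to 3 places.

Posterior probability ≈ 0.198

Tabulate prior·likelihood by source: [1] prior 0.2, lik 0.5, product 0.1000; [2] prior 0.2, lik 0.5333, product 0.1067; [3] prior 0.2, lik 0.5385, product 0.1077; [4] prior 0.2, lik 0.5833, product 0.1167; [5] prior 0.2, lik 0.5385, product 0.1077.
Normalizing constant = 0.53872; the posterior for Bag 2 is its product over the sum, 0.1067/0.53872 = 0.198.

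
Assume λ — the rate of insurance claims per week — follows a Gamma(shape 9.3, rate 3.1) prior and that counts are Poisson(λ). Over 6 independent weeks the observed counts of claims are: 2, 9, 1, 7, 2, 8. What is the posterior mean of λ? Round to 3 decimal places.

Posterior mean ≈ 4.209

The Poisson likelihood adds the total count to the shape and the number of exposure periods to the rate. Here ∑xᵢ = 29 and n = 6, so shape 9.3→38.3 and rate 3.1→9.1.
E[λ | data] = 38.3/9.1 = 4.209.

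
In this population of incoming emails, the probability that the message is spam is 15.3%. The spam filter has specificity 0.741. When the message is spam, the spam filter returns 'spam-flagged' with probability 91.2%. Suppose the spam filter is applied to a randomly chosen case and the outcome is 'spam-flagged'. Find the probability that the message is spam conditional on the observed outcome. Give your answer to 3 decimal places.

P(H | E) ≈ 0.389

Let H be the event that the message is spam. P(H) = 0.153, so P(¬H) = 0.847. With E the 'spam-flagged' result, P(E|H) = 0.912 and P(E|¬H) = 0.259.
P(E) = 0.912·0.153 + 0.259·0.847 = 0.13954 + 0.21937 = 0.35891.
By Bayes' theorem, P(H|E) = 0.13954 / 0.35891 = 0.389.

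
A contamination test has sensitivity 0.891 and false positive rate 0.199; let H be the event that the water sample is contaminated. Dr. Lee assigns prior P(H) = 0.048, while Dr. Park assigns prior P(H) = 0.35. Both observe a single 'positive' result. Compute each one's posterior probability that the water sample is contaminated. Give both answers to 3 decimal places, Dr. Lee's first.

Dr. Lee: 0.184; Dr. Park: 0.707

P('+'|H) = 0.891, P('+'|¬H) = 0.199.
Dr. Lee: numerator 0.891·0.048 = 0.042768; evidence = 0.042768+0.199·0.952 = 0.23222; posterior = 0.184.
Dr. Park: numerator 0.891·0.35 = 0.31185; evidence = 0.31185+0.199·0.65 = 0.44120; posterior = 0.707.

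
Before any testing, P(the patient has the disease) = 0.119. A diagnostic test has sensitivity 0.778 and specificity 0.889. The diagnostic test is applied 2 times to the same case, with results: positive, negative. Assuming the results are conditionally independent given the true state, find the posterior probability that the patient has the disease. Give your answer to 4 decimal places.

Let H be the event that the patient has the disease; start with P(H) = 0.119. P('positive'|H) = 0.778, P('positive'|¬H) = 0.111.
Update on result 1 ('positive'): P(H) ← 0.778·0.1190 / (0.778·0.1190 + 0.111·0.8810) = 0.092582/0.19037 = 0.4863.
Update on result 2 ('negative'): P(H) ← 0.222·0.4863 / (0.222·0.4863 + 0.889·0.5137) = 0.10796/0.56463 = 0.1912.

Posterior P(H) ≈ 0.1912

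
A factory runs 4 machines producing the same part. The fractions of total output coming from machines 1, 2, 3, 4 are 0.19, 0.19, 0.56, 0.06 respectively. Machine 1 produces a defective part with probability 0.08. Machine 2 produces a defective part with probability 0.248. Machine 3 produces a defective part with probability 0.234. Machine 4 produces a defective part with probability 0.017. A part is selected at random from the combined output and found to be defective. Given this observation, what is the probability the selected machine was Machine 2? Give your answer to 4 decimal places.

Posterior probability ≈ 0.2424

P(defective|M1) = 0.08; P(defective|M2) = 0.248; P(defective|M3) = 0.234; P(defective|M4) = 0.017.
Prior × likelihood for each source: 0.19·0.08=0.01520, 0.19·0.248=0.04712, 0.56·0.234=0.1310, 0.06·0.017=0.001020. Summing gives P(defective) = 0.19438.
P(Machine 2 | defective) = 0.04712 / 0.19438 = 0.2424.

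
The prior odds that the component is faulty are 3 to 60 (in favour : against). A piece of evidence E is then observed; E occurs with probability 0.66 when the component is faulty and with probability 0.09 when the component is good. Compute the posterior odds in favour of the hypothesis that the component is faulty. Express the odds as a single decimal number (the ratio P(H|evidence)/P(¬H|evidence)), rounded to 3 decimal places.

Posterior odds ≈ 0.367

Prior odds = 3/60 = 0.050000.
Likelihood ratio for E = 0.66/0.09 = 7.3333.
Posterior odds = prior odds × LR = 0.36667.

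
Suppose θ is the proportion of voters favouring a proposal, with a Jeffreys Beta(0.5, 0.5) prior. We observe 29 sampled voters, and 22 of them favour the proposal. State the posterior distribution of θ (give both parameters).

The binomial likelihood is conjugate to the Beta prior: with 22 successes and 7 failures, the posterior is Beta(0.5+22, 0.5+7) = Beta(22.5, 7.5).

Posterior: Beta(22.5, 7.5)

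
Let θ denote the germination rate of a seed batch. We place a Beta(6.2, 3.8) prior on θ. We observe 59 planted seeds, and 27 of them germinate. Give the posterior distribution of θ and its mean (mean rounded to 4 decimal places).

The binomial likelihood is conjugate to the Beta prior: with 27 successes and 32 failures, the posterior is Beta(6.2+27, 3.8+32) = Beta(33.2, 35.8).
E[θ | data] = 33.2/(33.2+35.8) = 0.4812.

Posterior: Beta(33.2, 35.8); mean ≈ 0.4812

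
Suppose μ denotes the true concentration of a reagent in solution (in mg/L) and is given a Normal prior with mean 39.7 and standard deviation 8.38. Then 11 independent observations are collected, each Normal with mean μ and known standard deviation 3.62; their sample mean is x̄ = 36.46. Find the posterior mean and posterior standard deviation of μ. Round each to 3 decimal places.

With known σ, the Normal prior is conjugate. Weight on the data is w = (n/σ²)/(n/σ² + 1/τ₀²) = 0.839413/(0.839413+0.0142401) = 0.98332.
Posterior mean = w·x̄ + (1−w)·μ₀ = 0.98332·36.46 + 0.016681·39.7 = 36.514. Posterior variance = 1/(0.839413+0.0142401) = 1.17144, so SD = 1.082.

Posterior mean ≈ 36.514; posterior SD ≈ 1.082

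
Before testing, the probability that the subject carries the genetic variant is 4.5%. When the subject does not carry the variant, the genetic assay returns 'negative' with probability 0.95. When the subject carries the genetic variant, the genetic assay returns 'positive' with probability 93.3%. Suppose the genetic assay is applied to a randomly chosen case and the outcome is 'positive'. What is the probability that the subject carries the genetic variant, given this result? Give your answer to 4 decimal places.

P(H | E) ≈ 0.4679

Write H for 'the subject carries the genetic variant'. Prior odds H:¬H = 0.045/0.955 = 0.047120. For the 'positive' outcome, the likelihood ratio is 0.933/0.05 = 18.660.
Posterior odds = 0.047120 × 18.660 = 0.87927, so P(H|E) = 0.87927/(1+0.87927) = 0.4679.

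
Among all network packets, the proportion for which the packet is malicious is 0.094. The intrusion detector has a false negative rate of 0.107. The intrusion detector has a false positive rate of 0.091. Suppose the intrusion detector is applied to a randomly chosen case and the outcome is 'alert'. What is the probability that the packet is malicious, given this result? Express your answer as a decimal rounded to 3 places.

Let H be the event that the packet is malicious. P(H) = 0.094, so P(¬H) = 0.906. With E the 'alert' result, P(E|H) = 0.893 and P(E|¬H) = 0.091.
P(E) = 0.893·0.094 + 0.091·0.906 = 0.083942 + 0.082446 = 0.16639.
By Bayes' theorem, P(H|E) = 0.083942 / 0.16639 = 0.504.

P(H | E) ≈ 0.504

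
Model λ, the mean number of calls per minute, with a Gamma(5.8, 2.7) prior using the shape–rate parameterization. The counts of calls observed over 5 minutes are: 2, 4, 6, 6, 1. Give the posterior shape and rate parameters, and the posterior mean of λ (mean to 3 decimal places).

Posterior: Gamma(shape=24.8, rate=7.7); mean ≈ 3.221

Total count ∑xᵢ = 19 over n = 5 minutes.
Gamma is conjugate to the Poisson likelihood: posterior is Gamma(shape = 5.8+19 = 24.8, rate = 2.7+5 = 7.7).
Posterior mean = shape/rate = 24.8/7.7 = 3.221.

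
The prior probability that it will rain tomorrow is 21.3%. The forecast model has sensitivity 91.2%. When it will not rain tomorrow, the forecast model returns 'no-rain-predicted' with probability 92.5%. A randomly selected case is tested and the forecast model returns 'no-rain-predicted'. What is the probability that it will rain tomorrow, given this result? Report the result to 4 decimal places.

P(H | E) ≈ 0.0251

Let H be the event that it will rain tomorrow. P(H) = 0.213, so P(¬H) = 0.787. With E the 'no-rain-predicted' result, P(E|H) = 0.088 and P(E|¬H) = 0.925.
P(E) = 0.088·0.213 + 0.925·0.787 = 0.018744 + 0.72798 = 0.74672.
By Bayes' theorem, P(H|E) = 0.018744 / 0.74672 = 0.0251.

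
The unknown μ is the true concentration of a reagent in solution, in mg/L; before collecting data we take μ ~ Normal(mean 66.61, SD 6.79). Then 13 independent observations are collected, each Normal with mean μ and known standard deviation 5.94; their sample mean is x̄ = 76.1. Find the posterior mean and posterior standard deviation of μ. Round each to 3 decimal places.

Prior precision 1/τ₀² = 1/6.79² = 0.0216900; data precision n/σ² = 13/5.94² = 0.368443.
Posterior precision = 0.0216900 + 0.368443 = 0.390133, giving posterior SD = 1/√0.390133 = 1.601.
Posterior mean = (0.0216900·66.61 + 0.368443·76.1) / 0.390133 = 75.572.

Posterior mean ≈ 75.572; posterior SD ≈ 1.601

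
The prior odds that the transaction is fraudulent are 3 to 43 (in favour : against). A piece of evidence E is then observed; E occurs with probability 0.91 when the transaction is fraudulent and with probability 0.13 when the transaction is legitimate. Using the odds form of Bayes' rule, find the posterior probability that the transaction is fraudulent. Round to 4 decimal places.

Posterior probability ≈ 0.3281

Prior odds = 3/43 = 0.069767.
Likelihood ratio for E = 0.91/0.13 = 7.0000.
Posterior odds = prior odds × LR = 0.48837.
Posterior probability = odds/(1+odds) = 0.48837/1.4884 = 0.3281.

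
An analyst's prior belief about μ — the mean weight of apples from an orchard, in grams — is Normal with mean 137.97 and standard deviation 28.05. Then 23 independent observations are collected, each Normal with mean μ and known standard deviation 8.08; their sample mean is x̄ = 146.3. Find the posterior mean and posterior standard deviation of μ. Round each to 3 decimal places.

Prior precision 1/τ₀² = 1/28.05² = 0.00127097; data precision n/σ² = 23/8.08² = 0.352294.
Posterior precision = 0.00127097 + 0.352294 = 0.353565, giving posterior SD = 1/√0.353565 = 1.682.
Posterior mean = (0.00127097·137.97 + 0.352294·146.3) / 0.353565 = 146.270.

Posterior mean ≈ 146.270; posterior SD ≈ 1.682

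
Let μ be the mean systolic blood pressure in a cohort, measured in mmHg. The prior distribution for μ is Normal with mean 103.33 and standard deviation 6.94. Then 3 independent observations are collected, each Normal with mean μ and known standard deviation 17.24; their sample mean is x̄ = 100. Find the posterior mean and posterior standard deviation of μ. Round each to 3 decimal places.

With known σ, the Normal prior is conjugate. Weight on the data is w = (n/σ²)/(n/σ² + 1/τ₀²) = 0.0100936/(0.0100936+0.0207626) = 0.32712.
Posterior mean = w·x̄ + (1−w)·μ₀ = 0.32712·100 + 0.67288·103.33 = 102.241. Posterior variance = 1/(0.0100936+0.0207626) = 32.4084, so SD = 5.693.

Posterior mean ≈ 102.241; posterior SD ≈ 5.693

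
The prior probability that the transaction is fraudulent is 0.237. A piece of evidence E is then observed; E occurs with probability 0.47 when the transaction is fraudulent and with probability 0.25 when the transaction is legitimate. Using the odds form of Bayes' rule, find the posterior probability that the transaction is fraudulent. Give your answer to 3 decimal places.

Posterior probability ≈ 0.369

Prior odds = 0.237/(1−0.237) = 0.31062.
Likelihood ratio for E = 0.47/0.25 = 1.8800.
Posterior odds = prior odds × LR = 0.58396.
Posterior probability = odds/(1+odds) = 0.58396/1.5840 = 0.369.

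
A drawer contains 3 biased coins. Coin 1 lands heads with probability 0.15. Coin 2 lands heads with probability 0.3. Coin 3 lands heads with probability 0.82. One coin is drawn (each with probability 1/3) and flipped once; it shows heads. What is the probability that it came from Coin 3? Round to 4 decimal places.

Tabulate prior·likelihood by source: [1] prior 0.333333, lik 0.15, product 0.05000; [2] prior 0.333333, lik 0.3, product 0.1000; [3] prior 0.333333, lik 0.82, product 0.2733.
Normalizing constant = 0.42333; the posterior for Coin 3 is its product over the sum, 0.2733/0.42333 = 0.6457.

Posterior probability ≈ 0.6457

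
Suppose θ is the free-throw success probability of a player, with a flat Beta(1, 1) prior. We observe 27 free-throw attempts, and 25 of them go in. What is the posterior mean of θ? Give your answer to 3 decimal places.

Observing 25 successes and 2 failures updates Beta(1, 1) by adding the success and failure counts to the two shape parameters: α = 1+25 = 26, β = 1+2 = 3.
Posterior mean = α/(α+β) = 26/29 = 0.897.

Posterior mean ≈ 0.897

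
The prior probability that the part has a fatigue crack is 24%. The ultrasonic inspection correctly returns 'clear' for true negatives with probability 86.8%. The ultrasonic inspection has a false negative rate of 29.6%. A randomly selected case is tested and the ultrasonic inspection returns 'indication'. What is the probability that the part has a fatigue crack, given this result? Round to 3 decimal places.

P(H | E) ≈ 0.627

Write H for 'the part has a fatigue crack'. Prior odds H:¬H = 0.24/0.76 = 0.31579. For the 'indication' outcome, the likelihood ratio is 0.704/0.132 = 5.3333.
Posterior odds = 0.31579 × 5.3333 = 1.6842, so P(H|E) = 1.6842/(1+1.6842) = 0.627.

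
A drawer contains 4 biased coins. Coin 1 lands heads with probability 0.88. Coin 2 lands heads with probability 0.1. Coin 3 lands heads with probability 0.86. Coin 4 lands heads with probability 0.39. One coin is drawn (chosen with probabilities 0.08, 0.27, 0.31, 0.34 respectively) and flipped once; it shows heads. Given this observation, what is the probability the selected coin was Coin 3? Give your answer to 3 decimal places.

P(heads|C1) = 0.88; P(heads|C2) = 0.1; P(heads|C3) = 0.86; P(heads|C4) = 0.39.
Prior × likelihood for each source: 0.08·0.88=0.07040, 0.27·0.1=0.02700, 0.31·0.86=0.2666, 0.34·0.39=0.1326. Summing gives P(heads) = 0.49660.
P(Coin 3 | heads) = 0.2666 / 0.49660 = 0.537.

Posterior probability ≈ 0.537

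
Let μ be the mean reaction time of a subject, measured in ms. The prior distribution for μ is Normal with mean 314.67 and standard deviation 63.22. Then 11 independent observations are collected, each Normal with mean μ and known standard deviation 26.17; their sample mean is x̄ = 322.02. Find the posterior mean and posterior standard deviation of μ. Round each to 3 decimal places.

Posterior mean ≈ 321.907; posterior SD ≈ 7.830

Prior precision 1/τ₀² = 1/63.22² = 0.00025020; data precision n/σ² = 11/26.17² = 0.0160615.
Posterior precision = 0.00025020 + 0.0160615 = 0.0163117, giving posterior SD = 1/√0.0163117 = 7.830.
Posterior mean = (0.00025020·314.67 + 0.0160615·322.02) / 0.0163117 = 321.907.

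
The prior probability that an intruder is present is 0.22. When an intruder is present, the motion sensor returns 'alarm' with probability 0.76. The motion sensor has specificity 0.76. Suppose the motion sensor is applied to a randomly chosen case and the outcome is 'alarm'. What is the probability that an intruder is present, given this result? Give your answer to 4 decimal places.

Write H for 'an intruder is present'. Prior odds H:¬H = 0.22/0.78 = 0.28205. For the 'alarm' outcome, the likelihood ratio is 0.76/0.24 = 3.1667.
Posterior odds = 0.28205 × 3.1667 = 0.89316, so P(H|E) = 0.89316/(1+0.89316) = 0.4718.

P(H | E) ≈ 0.4718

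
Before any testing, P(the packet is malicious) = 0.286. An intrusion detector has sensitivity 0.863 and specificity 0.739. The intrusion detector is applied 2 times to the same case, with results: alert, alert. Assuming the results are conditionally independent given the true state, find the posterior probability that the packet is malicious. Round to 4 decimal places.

Posterior P(H) ≈ 0.8141

Let H be the event that the packet is malicious; start with P(H) = 0.286. P('alert'|H) = 0.863, P('alert'|¬H) = 0.261.
Update on result 1 ('alert'): P(H) ← 0.863·0.2860 / (0.863·0.2860 + 0.261·0.7140) = 0.24682/0.43317 = 0.5698.
Update on result 2 ('alert'): P(H) ← 0.863·0.5698 / (0.863·0.5698 + 0.261·0.4302) = 0.49173/0.60401 = 0.8141.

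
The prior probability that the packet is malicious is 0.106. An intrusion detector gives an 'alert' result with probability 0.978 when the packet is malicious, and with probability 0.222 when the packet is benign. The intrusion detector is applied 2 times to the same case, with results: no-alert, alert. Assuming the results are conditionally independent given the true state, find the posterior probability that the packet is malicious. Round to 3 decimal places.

Posterior P(H) ≈ 0.015

With H the event that the packet is malicious, the joint likelihood of the observed sequence is P(data|H) = 0.022·0.978 = 0.021516 and P(data|¬H) = 0.778·0.222 = 0.17272.
Bayes: P(H|data) = 0.106·0.021516 / (0.106·0.021516 + 0.894·0.17272) = 0.0022807/0.15669 = 0.0146.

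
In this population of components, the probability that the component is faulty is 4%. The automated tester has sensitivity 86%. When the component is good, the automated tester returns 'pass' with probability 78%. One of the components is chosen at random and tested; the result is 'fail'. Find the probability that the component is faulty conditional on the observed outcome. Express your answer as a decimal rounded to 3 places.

Write H for 'the component is faulty'. Prior odds H:¬H = 0.04/0.96 = 0.041667. For the 'fail' outcome, the likelihood ratio is 0.86/0.22 = 3.9091.
Posterior odds = 0.041667 × 3.9091 = 0.16288, so P(H|E) = 0.16288/(1+0.16288) = 0.140.

P(H | E) ≈ 0.140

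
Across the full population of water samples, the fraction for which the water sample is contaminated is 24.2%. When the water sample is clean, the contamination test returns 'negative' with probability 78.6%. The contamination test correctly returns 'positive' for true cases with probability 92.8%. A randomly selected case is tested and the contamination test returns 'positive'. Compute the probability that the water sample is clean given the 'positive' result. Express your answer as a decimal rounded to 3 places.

Write H for 'the water sample is contaminated'. Prior odds H:¬H = 0.242/0.758 = 0.31926. For the 'positive' outcome, the likelihood ratio is 0.928/0.214 = 4.3364.
Posterior odds = 0.31926 × 4.3364 = 1.3845, so P(H|E) = 1.3845/(1+1.3845) = 0.581. Then P(¬H|E) = 1 − 0.581 = 0.419.

P(¬H | E) ≈ 0.419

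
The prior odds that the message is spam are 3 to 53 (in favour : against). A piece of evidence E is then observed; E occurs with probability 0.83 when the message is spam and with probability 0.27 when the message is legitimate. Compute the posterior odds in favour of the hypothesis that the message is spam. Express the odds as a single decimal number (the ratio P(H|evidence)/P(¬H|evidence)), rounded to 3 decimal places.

Prior odds = 3/53 = 0.056604. In log-odds, ln(0.056604) = -2.8717.
Add log likelihood ratio: ln(3.0741) = 1.1230.
Posterior log-odds = -1.7487, so posterior odds = exp(-1.7487) = 0.17400.

Posterior odds ≈ 0.174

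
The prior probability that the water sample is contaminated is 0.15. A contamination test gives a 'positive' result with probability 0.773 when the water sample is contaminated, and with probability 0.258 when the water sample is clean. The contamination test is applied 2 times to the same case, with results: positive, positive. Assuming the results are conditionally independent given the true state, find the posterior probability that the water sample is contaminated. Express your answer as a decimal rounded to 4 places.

With H the event that the water sample is contaminated, the joint likelihood of the observed sequence is P(data|H) = 0.773·0.773 = 0.59753 and P(data|¬H) = 0.258·0.258 = 0.066564.
Bayes: P(H|data) = 0.15·0.59753 / (0.15·0.59753 + 0.85·0.066564) = 0.089629/0.14621 = 0.6130.

Posterior P(H) ≈ 0.6130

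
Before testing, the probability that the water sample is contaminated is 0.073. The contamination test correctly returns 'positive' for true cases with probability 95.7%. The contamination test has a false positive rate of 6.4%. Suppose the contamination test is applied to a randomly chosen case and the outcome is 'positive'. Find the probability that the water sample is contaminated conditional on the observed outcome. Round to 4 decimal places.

P(H | E) ≈ 0.5408

Let H be the event that the water sample is contaminated. P(H) = 0.073, so P(¬H) = 0.927. With E the 'positive' result, P(E|H) = 0.957 and P(E|¬H) = 0.064.
P(E) = 0.957·0.073 + 0.064·0.927 = 0.069861 + 0.059328 = 0.12919.
By Bayes' theorem, P(H|E) = 0.069861 / 0.12919 = 0.5408.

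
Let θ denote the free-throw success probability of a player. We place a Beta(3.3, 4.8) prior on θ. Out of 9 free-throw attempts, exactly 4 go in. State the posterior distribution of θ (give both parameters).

Posterior: Beta(7.3, 9.8)

Observing 4 successes and 5 failures updates Beta(3.3, 4.8) by adding the success and failure counts to the two shape parameters: α = 3.3+4 = 7.3, β = 4.8+5 = 9.8.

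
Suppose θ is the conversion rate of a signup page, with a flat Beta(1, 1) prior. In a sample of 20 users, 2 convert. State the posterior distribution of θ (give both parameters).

The binomial likelihood is conjugate to the Beta prior: with 2 successes and 18 failures, the posterior is Beta(1+2, 1+18) = Beta(3, 19).

Posterior: Beta(3, 19)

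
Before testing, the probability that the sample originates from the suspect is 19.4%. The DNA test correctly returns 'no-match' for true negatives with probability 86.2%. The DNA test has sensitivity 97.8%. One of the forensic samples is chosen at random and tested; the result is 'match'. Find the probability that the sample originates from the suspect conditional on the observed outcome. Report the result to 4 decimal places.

P(H | E) ≈ 0.6304

Let H be the event that the sample originates from the suspect. P(H) = 0.194, so P(¬H) = 0.806. With E the 'match' result, P(E|H) = 0.978 and P(E|¬H) = 0.138.
P(E) = 0.978·0.194 + 0.138·0.806 = 0.18973 + 0.11123 = 0.30096.
By Bayes' theorem, P(H|E) = 0.18973 / 0.30096 = 0.6304.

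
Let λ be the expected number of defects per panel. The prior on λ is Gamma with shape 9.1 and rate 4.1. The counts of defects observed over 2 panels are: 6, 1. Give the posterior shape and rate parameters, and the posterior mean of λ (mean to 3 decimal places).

Posterior: Gamma(shape=16.1, rate=6.1); mean ≈ 2.639

The Poisson likelihood adds the total count to the shape and the number of exposure periods to the rate. Here ∑xᵢ = 7 and n = 2, so shape 9.1→16.1 and rate 4.1→6.1.
Posterior mean = shape/rate = 16.1/6.1 = 2.639.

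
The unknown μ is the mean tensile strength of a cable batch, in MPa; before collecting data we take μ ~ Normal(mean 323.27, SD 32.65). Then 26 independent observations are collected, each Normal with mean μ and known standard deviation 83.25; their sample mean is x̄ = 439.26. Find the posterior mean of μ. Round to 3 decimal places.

Posterior mean ≈ 416.058

With known σ, the Normal prior is conjugate. Weight on the data is w = (n/σ²)/(n/σ² + 1/τ₀²) = 0.00375150/(0.00375150+0.00093807) = 0.79997.
Posterior mean = w·x̄ + (1−w)·μ₀ = 0.79997·439.26 + 0.20003·323.27 = 416.058.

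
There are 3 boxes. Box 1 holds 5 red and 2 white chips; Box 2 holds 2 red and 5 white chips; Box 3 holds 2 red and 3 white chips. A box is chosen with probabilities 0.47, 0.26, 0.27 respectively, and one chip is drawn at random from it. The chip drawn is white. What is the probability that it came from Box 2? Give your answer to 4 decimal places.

Posterior probability ≈ 0.3853

Tabulate prior·likelihood by source: [1] prior 0.47, lik 0.2857, product 0.1343; [2] prior 0.26, lik 0.7143, product 0.1857; [3] prior 0.27, lik 0.6, product 0.1620.
Normalizing constant = 0.48200; the posterior for Box 2 is its product over the sum, 0.1857/0.48200 = 0.3853.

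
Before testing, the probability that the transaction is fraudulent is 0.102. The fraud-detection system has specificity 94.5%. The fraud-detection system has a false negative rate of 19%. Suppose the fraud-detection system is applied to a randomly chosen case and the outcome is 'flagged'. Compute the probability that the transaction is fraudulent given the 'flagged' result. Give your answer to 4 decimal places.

P(H | E) ≈ 0.6259

Write H for 'the transaction is fraudulent'. Prior odds H:¬H = 0.102/0.898 = 0.11359. For the 'flagged' outcome, the likelihood ratio is 0.81/0.055 = 14.727.
Posterior odds = 0.11359 × 14.727 = 1.6728, so P(H|E) = 1.6728/(1+1.6728) = 0.6259.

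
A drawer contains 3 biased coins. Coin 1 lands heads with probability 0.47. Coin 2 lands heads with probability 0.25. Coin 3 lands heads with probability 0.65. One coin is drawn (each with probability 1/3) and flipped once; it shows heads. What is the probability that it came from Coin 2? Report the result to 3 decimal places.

Posterior probability ≈ 0.182

P(heads|C1) = 0.47; P(heads|C2) = 0.25; P(heads|C3) = 0.65.
Prior × likelihood for each source: 0.333333·0.47=0.1567, 0.333333·0.25=0.08333, 0.333333·0.65=0.2167. Summing gives P(heads) = 0.45667.
P(Coin 2 | heads) = 0.08333 / 0.45667 = 0.182.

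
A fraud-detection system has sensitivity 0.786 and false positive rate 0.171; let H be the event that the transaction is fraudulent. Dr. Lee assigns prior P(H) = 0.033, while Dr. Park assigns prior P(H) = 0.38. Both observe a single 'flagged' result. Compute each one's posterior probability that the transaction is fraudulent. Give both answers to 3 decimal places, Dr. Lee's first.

P('+'|H) = 0.786, P('+'|¬H) = 0.171.
Dr. Lee: numerator 0.786·0.033 = 0.025938; evidence = 0.025938+0.171·0.967 = 0.19129; posterior = 0.136.
Dr. Park: numerator 0.786·0.38 = 0.29868; evidence = 0.29868+0.171·0.62 = 0.40470; posterior = 0.738.

Dr. Lee: 0.136; Dr. Park: 0.738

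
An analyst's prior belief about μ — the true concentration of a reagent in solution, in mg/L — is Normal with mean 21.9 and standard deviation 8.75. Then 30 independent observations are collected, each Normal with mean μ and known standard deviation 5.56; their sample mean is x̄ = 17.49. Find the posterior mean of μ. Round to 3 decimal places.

Posterior mean ≈ 17.549

Prior precision 1/τ₀² = 1/8.75² = 0.0130612; data precision n/σ² = 30/5.56² = 0.970447.
Posterior precision = 0.0130612 + 0.970447 = 0.983508.
Posterior mean = (0.0130612·21.9 + 0.970447·17.49) / 0.983508 = 17.549.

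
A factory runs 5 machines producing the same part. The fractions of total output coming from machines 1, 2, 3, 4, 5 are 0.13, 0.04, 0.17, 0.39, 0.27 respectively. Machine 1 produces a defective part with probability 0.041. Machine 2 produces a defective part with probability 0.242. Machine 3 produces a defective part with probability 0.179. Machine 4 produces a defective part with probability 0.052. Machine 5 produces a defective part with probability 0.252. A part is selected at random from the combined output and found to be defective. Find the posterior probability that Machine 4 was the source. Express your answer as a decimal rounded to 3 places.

Posterior probability ≈ 0.152

P(defective|M1) = 0.041; P(defective|M2) = 0.242; P(defective|M3) = 0.179; P(defective|M4) = 0.052; P(defective|M5) = 0.252.
Prior × likelihood for each source: 0.13·0.041=0.005330, 0.04·0.242=0.009680, 0.17·0.179=0.03043, 0.39·0.052=0.02028, 0.27·0.252=0.06804. Summing gives P(defective) = 0.13376.
P(Machine 4 | defective) = 0.02028 / 0.13376 = 0.152.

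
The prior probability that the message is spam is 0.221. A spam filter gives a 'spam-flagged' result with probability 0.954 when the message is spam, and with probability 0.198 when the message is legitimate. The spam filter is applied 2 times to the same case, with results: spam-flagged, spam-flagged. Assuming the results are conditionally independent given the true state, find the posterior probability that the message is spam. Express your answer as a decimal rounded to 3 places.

With H the event that the message is spam, the joint likelihood of the observed sequence is P(data|H) = 0.954·0.954 = 0.91012 and P(data|¬H) = 0.198·0.198 = 0.039204.
Bayes: P(H|data) = 0.221·0.91012 / (0.221·0.91012 + 0.779·0.039204) = 0.20114/0.23168 = 0.8682.

Posterior P(H) ≈ 0.868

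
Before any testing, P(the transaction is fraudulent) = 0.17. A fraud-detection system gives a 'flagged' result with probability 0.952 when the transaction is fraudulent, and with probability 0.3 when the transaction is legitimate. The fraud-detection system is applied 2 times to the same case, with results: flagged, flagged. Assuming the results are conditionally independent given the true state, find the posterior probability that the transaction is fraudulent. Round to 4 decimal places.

Posterior P(H) ≈ 0.6735

With H the event that the transaction is fraudulent, the joint likelihood of the observed sequence is P(data|H) = 0.952·0.952 = 0.90630 and P(data|¬H) = 0.3·0.3 = 0.090000.
Bayes: P(H|data) = 0.17·0.90630 / (0.17·0.90630 + 0.83·0.090000) = 0.15407/0.22877 = 0.6735.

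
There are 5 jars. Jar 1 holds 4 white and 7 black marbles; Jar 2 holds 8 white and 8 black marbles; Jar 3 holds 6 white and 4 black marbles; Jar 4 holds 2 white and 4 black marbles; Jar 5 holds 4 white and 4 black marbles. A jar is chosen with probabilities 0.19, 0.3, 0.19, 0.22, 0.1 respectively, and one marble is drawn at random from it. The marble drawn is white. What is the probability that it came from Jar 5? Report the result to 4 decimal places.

Posterior probability ≈ 0.1095

P(white|Jar 1) = 0.3636; P(white|Jar 2) = 0.5; P(white|Jar 3) = 0.6; P(white|Jar 4) = 0.3333; P(white|Jar 5) = 0.5.
Prior × likelihood for each source: 0.19·0.3636=0.06909, 0.3·0.5=0.1500, 0.19·0.6=0.1140, 0.22·0.3333=0.07333, 0.1·0.5=0.05000. Summing gives P(white) = 0.45642.
P(Jar 5 | white) = 0.05000 / 0.45642 = 0.1095.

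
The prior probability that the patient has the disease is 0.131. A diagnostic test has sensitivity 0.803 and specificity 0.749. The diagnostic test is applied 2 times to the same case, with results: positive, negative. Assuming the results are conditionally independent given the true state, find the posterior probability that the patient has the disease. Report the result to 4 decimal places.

With H the event that the patient has the disease, the joint likelihood of the observed sequence is P(data|H) = 0.803·0.197 = 0.15819 and P(data|¬H) = 0.251·0.749 = 0.18800.
Bayes: P(H|data) = 0.131·0.15819 / (0.131·0.15819 + 0.869·0.18800) = 0.020723/0.18409 = 0.1126.

Posterior P(H) ≈ 0.1126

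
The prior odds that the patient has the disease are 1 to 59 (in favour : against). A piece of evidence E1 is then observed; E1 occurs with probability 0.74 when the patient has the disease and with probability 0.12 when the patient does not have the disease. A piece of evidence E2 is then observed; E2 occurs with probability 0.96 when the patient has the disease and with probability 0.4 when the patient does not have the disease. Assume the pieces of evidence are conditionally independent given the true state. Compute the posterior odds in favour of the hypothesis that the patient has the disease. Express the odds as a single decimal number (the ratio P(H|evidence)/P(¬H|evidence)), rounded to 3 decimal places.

Posterior odds ≈ 0.251

Prior odds = 1/59 = 0.016949.
Likelihood ratio for E1 = 0.74/0.12 = 6.1667.
Likelihood ratio for E2 = 0.96/0.4 = 2.4000.
Posterior odds = prior odds × LR₁ × LR₂ = 0.25085.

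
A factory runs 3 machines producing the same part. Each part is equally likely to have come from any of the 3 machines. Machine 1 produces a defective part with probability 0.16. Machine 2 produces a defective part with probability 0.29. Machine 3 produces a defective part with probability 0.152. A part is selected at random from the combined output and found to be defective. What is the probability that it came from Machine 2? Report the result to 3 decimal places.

Posterior probability ≈ 0.482

P(defective|M1) = 0.16; P(defective|M2) = 0.29; P(defective|M3) = 0.152.
Prior × likelihood for each source: 0.333333·0.16=0.05333, 0.333333·0.29=0.09667, 0.333333·0.152=0.05067. Summing gives P(defective) = 0.20067.
P(Machine 2 | defective) = 0.09667 / 0.20067 = 0.482.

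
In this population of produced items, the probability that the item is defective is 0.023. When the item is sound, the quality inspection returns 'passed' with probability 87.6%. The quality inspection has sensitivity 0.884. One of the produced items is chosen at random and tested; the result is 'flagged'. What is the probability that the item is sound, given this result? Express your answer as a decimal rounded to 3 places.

P(¬H | E) ≈ 0.856

Let H be the event that the item is defective. P(H) = 0.023, so P(¬H) = 0.977. With E the 'flagged' result, P(E|H) = 0.884 and P(E|¬H) = 0.124.
P(E) = 0.884·0.023 + 0.124·0.977 = 0.020332 + 0.12115 = 0.14148.
By Bayes' theorem, P(H|E) = 0.020332 / 0.14148 = 0.144. Hence P(¬H|E) = 1 − 0.144 = 0.856.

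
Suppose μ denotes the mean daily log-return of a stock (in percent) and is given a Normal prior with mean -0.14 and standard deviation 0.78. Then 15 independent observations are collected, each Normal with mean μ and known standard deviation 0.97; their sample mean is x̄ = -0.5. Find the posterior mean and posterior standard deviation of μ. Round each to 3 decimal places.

Posterior mean ≈ -0.466; posterior SD ≈ 0.238

With known σ, the Normal prior is conjugate. Weight on the data is w = (n/σ²)/(n/σ² + 1/τ₀²) = 15.9422/(15.9422+1.64366) = 0.90654.
Posterior mean = w·x̄ + (1−w)·μ₀ = 0.90654·-0.5 + 0.093465·-0.14 = -0.466. Posterior variance = 1/(15.9422+1.64366) = 0.0568639, so SD = 0.238.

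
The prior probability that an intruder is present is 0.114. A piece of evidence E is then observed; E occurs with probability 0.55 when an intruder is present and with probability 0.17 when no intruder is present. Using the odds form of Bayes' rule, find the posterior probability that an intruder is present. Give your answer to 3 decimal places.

Posterior probability ≈ 0.294

Prior odds = 0.114/(1−0.114) = 0.12867.
Likelihood ratio for E = 0.55/0.17 = 3.2353.
Posterior odds = prior odds × LR = 0.41628.
Posterior probability = odds/(1+odds) = 0.41628/1.4163 = 0.294.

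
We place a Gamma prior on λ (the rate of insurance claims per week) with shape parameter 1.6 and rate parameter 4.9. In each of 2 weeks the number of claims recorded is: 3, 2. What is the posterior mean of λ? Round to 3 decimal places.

Total count ∑xᵢ = 5 over n = 2 weeks.
Gamma is conjugate to the Poisson likelihood: posterior is Gamma(shape = 1.6+5 = 6.6, rate = 4.9+2 = 6.9).
E[λ | data] = 6.6/6.9 = 0.957.

Posterior mean ≈ 0.957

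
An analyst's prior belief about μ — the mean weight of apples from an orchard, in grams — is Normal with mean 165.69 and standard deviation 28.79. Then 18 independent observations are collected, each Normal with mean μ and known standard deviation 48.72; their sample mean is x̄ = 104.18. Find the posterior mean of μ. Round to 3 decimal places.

With known σ, the Normal prior is conjugate. Weight on the data is w = (n/σ²)/(n/σ² + 1/τ₀²) = 0.00758329/(0.00758329+0.00120647) = 0.86274.
Posterior mean = w·x̄ + (1−w)·μ₀ = 0.86274·104.18 + 0.13726·165.69 = 112.623.

Posterior mean ≈ 112.623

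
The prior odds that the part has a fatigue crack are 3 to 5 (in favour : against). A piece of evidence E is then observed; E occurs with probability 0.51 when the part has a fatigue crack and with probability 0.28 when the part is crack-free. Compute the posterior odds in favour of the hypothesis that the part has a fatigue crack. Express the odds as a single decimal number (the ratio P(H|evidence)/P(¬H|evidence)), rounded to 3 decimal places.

Prior odds = 3/5 = 0.60000. In log-odds, ln(0.60000) = -0.51083.
Add log likelihood ratio: ln(1.8214) = 0.59962.
Posterior log-odds = 0.088795, so posterior odds = exp(0.088795) = 1.0929.

Posterior odds ≈ 1.093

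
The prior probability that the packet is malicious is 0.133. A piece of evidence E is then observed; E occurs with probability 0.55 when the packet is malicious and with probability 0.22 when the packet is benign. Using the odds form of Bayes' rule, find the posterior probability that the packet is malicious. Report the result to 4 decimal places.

Prior odds = 0.133/(1−0.133) = 0.15340. In log-odds, ln(0.15340) = -1.8747.
Add log likelihood ratio: ln(2.5000) = 0.91629.
Posterior log-odds = -0.95840, so posterior odds = exp(-0.95840) = 0.38351. Converting, P(H|E) = 0.38351/1.3835 = 0.2772.

Posterior probability ≈ 0.2772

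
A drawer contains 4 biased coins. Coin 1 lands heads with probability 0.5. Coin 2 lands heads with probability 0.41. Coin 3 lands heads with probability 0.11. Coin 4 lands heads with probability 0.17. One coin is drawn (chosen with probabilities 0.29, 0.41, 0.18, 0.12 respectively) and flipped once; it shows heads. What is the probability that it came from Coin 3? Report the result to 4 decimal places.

Posterior probability ≈ 0.0560

P(heads|C1) = 0.5; P(heads|C2) = 0.41; P(heads|C3) = 0.11; P(heads|C4) = 0.17.
Prior × likelihood for each source: 0.29·0.5=0.1450, 0.41·0.41=0.1681, 0.18·0.11=0.01980, 0.12·0.17=0.02040. Summing gives P(heads) = 0.35330.
P(Coin 3 | heads) = 0.01980 / 0.35330 = 0.0560.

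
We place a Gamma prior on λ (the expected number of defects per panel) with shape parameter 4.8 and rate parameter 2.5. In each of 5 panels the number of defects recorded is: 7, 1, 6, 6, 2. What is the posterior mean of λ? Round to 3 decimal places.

Total count ∑xᵢ = 22 over n = 5 panels.
Gamma is conjugate to the Poisson likelihood: posterior is Gamma(shape = 4.8+22 = 26.8, rate = 2.5+5 = 7.5).
Posterior mean = shape/rate = 26.8/7.5 = 3.573.

Posterior mean ≈ 3.573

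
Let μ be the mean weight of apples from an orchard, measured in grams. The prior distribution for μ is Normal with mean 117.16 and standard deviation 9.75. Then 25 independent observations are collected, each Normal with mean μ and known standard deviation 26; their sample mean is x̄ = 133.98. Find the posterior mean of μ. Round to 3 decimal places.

Prior precision 1/τ₀² = 1/9.75² = 0.0105194; data precision n/σ² = 25/26² = 0.0369822.
Posterior precision = 0.0105194 + 0.0369822 = 0.0475016.
Posterior mean = (0.0105194·117.16 + 0.0369822·133.98) / 0.0475016 = 130.255.

Posterior mean ≈ 130.255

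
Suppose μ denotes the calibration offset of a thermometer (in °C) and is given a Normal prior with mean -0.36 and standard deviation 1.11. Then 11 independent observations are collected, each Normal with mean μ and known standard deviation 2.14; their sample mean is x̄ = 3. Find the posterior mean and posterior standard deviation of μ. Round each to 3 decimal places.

Prior precision 1/τ₀² = 1/1.11² = 0.811622; data precision n/σ² = 11/2.14² = 2.40196.
Posterior precision = 0.811622 + 2.40196 = 3.21358, giving posterior SD = 1/√3.21358 = 0.558.
Posterior mean = (0.811622·-0.36 + 2.40196·3) / 3.21358 = 2.151.

Posterior mean ≈ 2.151; posterior SD ≈ 0.558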